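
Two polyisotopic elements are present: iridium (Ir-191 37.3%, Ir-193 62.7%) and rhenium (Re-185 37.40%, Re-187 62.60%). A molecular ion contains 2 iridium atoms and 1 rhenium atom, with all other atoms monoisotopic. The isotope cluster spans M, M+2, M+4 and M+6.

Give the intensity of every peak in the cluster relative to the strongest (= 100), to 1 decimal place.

11.8 : 59.6 : 100.0 : 56.0

Iridium pattern (n=2): 0.139129 : 0.467742 : 0.393129
Rhenium pattern (n=1): 0.3740 : 0.6260
Convolve the two distributions (both contribute in 2-u steps):
  M: 0.139129×0.3740 = 0.052034
  M+2: 0.139129×0.6260 + 0.467742×0.3740 = 0.262030
  M+4: 0.467742×0.6260 + 0.393129×0.3740 = 0.439837
  M+6: 0.393129×0.6260 = 0.246099
Scale to base peak (0.439837) = 100: 11.8 : 59.6 : 100.0 : 56.0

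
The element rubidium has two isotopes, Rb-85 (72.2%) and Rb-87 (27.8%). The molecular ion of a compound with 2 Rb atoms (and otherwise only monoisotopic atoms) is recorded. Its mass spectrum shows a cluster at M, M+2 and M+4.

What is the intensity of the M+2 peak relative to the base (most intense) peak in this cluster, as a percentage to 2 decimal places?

77.01%

Binomial terms of (0.722 + 0.278)^2: M 0.5213, M+2 0.4014, M+4 0.0773 → M is the base peak.
P(M) = C(2,0) × 0.722^2 × 0.278^0 = 1 × 0.521284 × 1.0000 = 0.521284 (base)
P(M+2) = C(2,1) × 0.722^1 × 0.278^1 = 2 × 0.7220 × 0.2780 = 0.401432
Relative intensity = 0.401432 / 0.521284 × 100 = 77.01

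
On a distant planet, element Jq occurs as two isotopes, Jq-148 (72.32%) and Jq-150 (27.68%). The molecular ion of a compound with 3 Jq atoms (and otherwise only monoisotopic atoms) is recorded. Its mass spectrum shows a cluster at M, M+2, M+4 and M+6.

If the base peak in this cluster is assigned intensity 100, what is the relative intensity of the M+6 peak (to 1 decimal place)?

Binomial terms of (0.7232 + 0.2768)^3: M 0.3782, M+2 0.4343, M+4 0.1662, M+6 0.0212 → M+2 is the base peak.
P(M+2) = C(3,1) × 0.7232^2 × 0.2768^1 = 3 × 0.52301824 × 0.2768 = 0.434314 (base)
P(M+6) = C(3,3) × 0.7232^0 × 0.2768^3 = 1 × 1.0000 × 0.02120793 = 0.021208
Relative intensity = 0.021208 / 0.434314 × 100 = 4.9

4.9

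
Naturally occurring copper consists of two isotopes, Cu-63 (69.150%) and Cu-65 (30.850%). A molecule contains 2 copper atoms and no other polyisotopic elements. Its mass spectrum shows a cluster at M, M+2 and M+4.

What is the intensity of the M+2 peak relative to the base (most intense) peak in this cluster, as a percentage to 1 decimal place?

Term probabilities: M 0.4782, M+2 0.4267, M+4 0.0952. Base peak = M.
P(M) = C(2,0) × 0.69150^2 × 0.30850^0 = 1 × 0.47817225 × 1.0000 = 0.478172 (base)
P(M+2) = C(2,1) × 0.69150^1 × 0.30850^1 = 2 × 0.6915 × 0.3085 = 0.426656
Relative intensity = 0.426656 / 0.478172 × 100 = 89.2

89.2%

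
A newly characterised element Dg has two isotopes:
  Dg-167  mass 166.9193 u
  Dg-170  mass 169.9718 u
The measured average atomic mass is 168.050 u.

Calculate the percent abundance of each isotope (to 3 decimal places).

Dg-167: 62.958%, Dg-170: 37.042%

Writing the weighted mean with unknown fraction x of Dg-167:
166.9193·x + 169.9718·(1 − x) = 168.050
(166.9193 − 169.9718)·x = 168.050 − 169.9718
x = -1.9218 / -3.0525 = 0.62958 → 62.958% Dg-167, 37.042% Dg-170.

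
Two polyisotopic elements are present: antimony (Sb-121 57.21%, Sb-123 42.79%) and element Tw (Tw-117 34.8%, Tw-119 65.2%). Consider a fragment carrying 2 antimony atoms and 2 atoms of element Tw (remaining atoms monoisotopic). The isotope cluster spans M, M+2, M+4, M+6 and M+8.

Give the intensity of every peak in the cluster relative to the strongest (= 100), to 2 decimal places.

10.34 : 54.19 : 100.00 : 75.94 : 20.30

Antimony pattern (n=2): 0.32729841 : 0.48960318 : 0.18309841
Element Tw pattern (n=2): 0.121104 : 0.453792 : 0.425104
Convolve the two distributions (both contribute in 2-u steps):
  M: 0.32729841×0.121104 = 0.039637
  M+2: 0.32729841×0.453792 + 0.48960318×0.121104 = 0.207818
  M+4: 0.32729841×0.425104 + 0.48960318×0.453792 + 0.18309841×0.121104 = 0.383488
  M+6: 0.48960318×0.425104 + 0.18309841×0.453792 = 0.291221
  M+8: 0.18309841×0.425104 = 0.077836
Scale to base peak (0.383488) = 100: 10.34 : 54.19 : 100.00 : 75.94 : 20.30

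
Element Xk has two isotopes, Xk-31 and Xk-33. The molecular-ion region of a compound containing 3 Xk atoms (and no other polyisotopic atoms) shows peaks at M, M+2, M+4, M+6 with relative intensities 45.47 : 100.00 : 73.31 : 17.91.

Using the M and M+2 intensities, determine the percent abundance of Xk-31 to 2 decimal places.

If p is the fraction of Xk that is Xk-31, then I(M+2)/I(M) = [C(3,1)·p^2·(1−p)] / p^3 = 3·(1−p)/p = 100.00/45.47 = 2.1993
(1−p)/p = 2.1993/3 = 0.7331  ⇒  p = 1/(1 + 0.7331) = 0.5770
Xk-31: 57.70%, Xk-33: 42.30%.

57.70%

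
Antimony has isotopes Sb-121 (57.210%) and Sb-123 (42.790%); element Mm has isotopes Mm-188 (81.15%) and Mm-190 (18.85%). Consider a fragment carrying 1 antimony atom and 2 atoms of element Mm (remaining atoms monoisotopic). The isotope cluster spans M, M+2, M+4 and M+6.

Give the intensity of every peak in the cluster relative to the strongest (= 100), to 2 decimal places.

Antimony pattern (n=1): 0.5721 : 0.4279
Element Mm pattern (n=2): 0.65853225 : 0.3059355 : 0.03553225
Convolve the two distributions (both contribute in 2-u steps):
  M: 0.5721×0.65853225 = 0.376746
  M+2: 0.5721×0.3059355 + 0.4279×0.65853225 = 0.456812
  M+4: 0.5721×0.03553225 + 0.4279×0.3059355 = 0.151238
  M+6: 0.4279×0.03553225 = 0.015204
Scale to base peak (0.456812) = 100: 82.47 : 100.00 : 33.11 : 3.33

82.47 : 100.00 : 33.11 : 3.33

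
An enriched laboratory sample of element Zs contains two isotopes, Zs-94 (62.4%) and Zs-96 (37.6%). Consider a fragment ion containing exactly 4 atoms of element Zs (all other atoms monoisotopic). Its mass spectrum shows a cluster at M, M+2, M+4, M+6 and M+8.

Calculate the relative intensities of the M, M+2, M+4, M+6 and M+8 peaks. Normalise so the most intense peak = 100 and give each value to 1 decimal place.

The 4 Zs atoms are independent, so intensities follow the terms of (0.624 + 0.376)^4.
P(M) = 0.624^4 = 0.151614
P(M+2) = 4 × 0.624^3 × 0.376^1 = 0.365428
P(M+4) = 6 × 0.624^2 × 0.376^2 = 0.330291
P(M+6) = 4 × 0.624^1 × 0.376^3 = 0.132681
P(M+8) = 0.376^4 = 0.019987
The M+2 peak is largest (0.365428); scaling to 100 gives 41.5 : 100.0 : 90.4 : 36.3 : 5.5.

41.5 : 100.0 : 90.4 : 36.3 : 5.5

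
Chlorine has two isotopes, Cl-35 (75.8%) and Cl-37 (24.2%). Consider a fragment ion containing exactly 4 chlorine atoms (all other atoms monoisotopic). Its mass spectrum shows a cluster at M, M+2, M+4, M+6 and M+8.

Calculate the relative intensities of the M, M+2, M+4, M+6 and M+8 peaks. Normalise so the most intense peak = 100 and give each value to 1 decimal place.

The 4 Cl atoms are independent, so intensities follow the terms of (0.758 + 0.242)^4.
P(M) = 0.758^4 = 0.330124
P(M+2) = 4 × 0.758^3 × 0.242^1 = 0.421583
P(M+4) = 6 × 0.758^2 × 0.242^2 = 0.201893
P(M+6) = 4 × 0.758^1 × 0.242^3 = 0.042971
P(M+8) = 0.242^4 = 0.003430
The M+2 peak is largest (0.421583); scaling to 100 gives 78.3 : 100.0 : 47.9 : 10.2 : 0.8.

78.3 : 100.0 : 47.9 : 10.2 : 0.8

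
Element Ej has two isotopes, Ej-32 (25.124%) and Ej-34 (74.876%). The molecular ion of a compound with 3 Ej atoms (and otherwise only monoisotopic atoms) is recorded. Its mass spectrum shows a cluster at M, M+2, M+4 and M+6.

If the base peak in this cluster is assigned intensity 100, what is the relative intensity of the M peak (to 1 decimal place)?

3.8

Term probabilities: M 0.0159, M+2 0.1418, M+4 0.4226, M+6 0.4198. Base peak = M+4.
P(M+4) = C(3,2) × 0.25124^1 × 0.74876^2 = 3 × 0.25124 × 0.56064154 = 0.422567 (base)
P(M) = C(3,0) × 0.25124^3 × 0.74876^0 = 1 × 0.01585866 × 1.0000 = 0.015859
Relative intensity = 0.015859 / 0.422567 × 100 = 3.8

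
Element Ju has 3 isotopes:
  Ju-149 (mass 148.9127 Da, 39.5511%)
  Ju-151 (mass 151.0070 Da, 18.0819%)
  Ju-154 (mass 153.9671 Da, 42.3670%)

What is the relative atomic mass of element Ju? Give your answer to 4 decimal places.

Average mass = Σ (abundance × isotope mass) = 0.395511 × 148.9127 + 0.180819 × 151.0070 + 0.423670 × 153.9671
= 58.89661 + 27.30493 + 65.23124 = 151.43278 Da

151.4328 Da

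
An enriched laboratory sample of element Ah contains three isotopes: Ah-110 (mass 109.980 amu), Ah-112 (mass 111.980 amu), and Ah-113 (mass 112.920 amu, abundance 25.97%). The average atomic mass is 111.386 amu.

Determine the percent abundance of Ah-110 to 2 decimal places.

41.91%

The remaining 74.03% is split between Ah-110 (fraction x) and Ah-112 (fraction 0.7403 − x).
Substituting: 109.980x + 111.980(0.7403 − x) = 82.060676
(109.980 − 111.980)x = -0.838118  ⇒  x = 0.41906, y = 0.32124
Ah-110: 41.91%, Ah-112: 32.12%.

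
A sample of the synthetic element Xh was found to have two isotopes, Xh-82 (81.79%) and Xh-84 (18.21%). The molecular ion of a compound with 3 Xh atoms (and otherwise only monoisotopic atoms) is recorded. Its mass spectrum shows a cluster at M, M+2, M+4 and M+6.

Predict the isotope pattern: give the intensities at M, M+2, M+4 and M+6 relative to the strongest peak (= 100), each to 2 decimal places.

100.00 : 66.79 : 14.87 : 1.10

The 3 Xh atoms are independent, so intensities follow the terms of (0.8179 + 0.1821)^3.
P(M) = 0.8179^3 = 0.547143
P(M+2) = 3 × 0.8179^2 × 0.1821^1 = 0.365453
P(M+4) = 3 × 0.8179^1 × 0.1821^2 = 0.081366
P(M+6) = 0.1821^3 = 0.006039
The M peak is largest (0.547143); scaling to 100 gives 100.00 : 66.79 : 14.87 : 1.10.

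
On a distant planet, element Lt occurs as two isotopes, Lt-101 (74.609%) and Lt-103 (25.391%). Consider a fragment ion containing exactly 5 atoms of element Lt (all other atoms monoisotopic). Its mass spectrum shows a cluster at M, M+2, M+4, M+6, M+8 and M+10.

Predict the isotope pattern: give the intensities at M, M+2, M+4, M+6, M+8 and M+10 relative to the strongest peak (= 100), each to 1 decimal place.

58.8 : 100.0 : 68.1 : 23.2 : 3.9 : 0.3

The 5 Lt atoms are independent, so intensities follow the terms of (0.74609 + 0.25391)^5.
P(M) = 0.74609^5 = 0.231183
P(M+2) = 5 × 0.74609^4 × 0.25391^1 = 0.393382
P(M+4) = 10 × 0.74609^3 × 0.25391^2 = 0.267752
P(M+6) = 10 × 0.74609^2 × 0.25391^3 = 0.091122
P(M+8) = 5 × 0.74609^1 × 0.25391^4 = 0.015505
P(M+10) = 0.25391^5 = 0.001055
The M+2 peak is largest (0.393382); scaling to 100 gives 58.8 : 100.0 : 68.1 : 23.2 : 3.9 : 0.3.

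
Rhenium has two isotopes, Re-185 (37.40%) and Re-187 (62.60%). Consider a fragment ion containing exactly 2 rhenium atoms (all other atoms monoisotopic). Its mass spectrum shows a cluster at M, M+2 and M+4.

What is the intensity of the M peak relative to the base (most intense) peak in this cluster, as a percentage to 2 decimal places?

Term probabilities: M 0.1399, M+2 0.4682, M+4 0.3919. Base peak = M+2.
P(M+2) = C(2,1) × 0.3740^1 × 0.6260^1 = 2 × 0.3740 × 0.6260 = 0.468248 (base)
P(M) = C(2,0) × 0.3740^2 × 0.6260^0 = 1 × 0.139876 × 1.0000 = 0.139876
Relative intensity = 0.139876 / 0.468248 × 100 = 29.87

29.87%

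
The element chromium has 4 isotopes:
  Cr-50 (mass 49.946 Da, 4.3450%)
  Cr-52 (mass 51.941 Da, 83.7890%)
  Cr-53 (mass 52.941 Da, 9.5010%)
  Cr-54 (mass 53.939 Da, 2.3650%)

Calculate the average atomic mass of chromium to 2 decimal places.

52.00 Da

Average mass = Σ (abundance × isotope mass) = 0.043450 × 49.946 + 0.837890 × 51.941 + 0.095010 × 52.941 + 0.023650 × 53.939
= 2.1702 + 43.5208 + 5.0299 + 1.2757 = 51.9966 Da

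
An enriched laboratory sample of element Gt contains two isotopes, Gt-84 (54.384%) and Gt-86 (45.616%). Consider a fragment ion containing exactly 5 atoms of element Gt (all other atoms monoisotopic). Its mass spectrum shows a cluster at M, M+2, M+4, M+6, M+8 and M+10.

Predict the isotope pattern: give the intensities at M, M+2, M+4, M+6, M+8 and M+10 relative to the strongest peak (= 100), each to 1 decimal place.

Expanding (0.54384 + 0.45616)^5:
P(M) = 0.54384^5 = 0.047572
P(M+2) = 5 × 0.54384^4 × 0.45616^1 = 0.199513
P(M+4) = 10 × 0.54384^3 × 0.45616^2 = 0.334694
P(M+6) = 10 × 0.54384^2 × 0.45616^3 = 0.280733
P(M+8) = 5 × 0.54384^1 × 0.45616^4 = 0.117736
P(M+10) = 0.45616^5 = 0.019751
The M+4 peak is largest (0.334694); scaling to 100 gives 14.2 : 59.6 : 100.0 : 83.9 : 35.2 : 5.9.

14.2 : 59.6 : 100.0 : 83.9 : 35.2 : 5.9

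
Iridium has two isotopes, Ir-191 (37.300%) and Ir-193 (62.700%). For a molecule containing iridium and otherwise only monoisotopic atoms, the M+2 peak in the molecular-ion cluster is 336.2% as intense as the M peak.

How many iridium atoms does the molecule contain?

2

The M+2/M ratio from n Ir atoms is n · q/p = n · 0.62700/0.37300.
n = 3.362 × 0.37300/0.62700 = 2.00 ≈ 2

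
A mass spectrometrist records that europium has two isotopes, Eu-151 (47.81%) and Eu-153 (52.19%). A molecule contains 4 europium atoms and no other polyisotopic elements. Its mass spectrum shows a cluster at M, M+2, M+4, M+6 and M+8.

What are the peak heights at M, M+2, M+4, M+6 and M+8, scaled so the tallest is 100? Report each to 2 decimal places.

The 4 Eu atoms are independent, so intensities follow the terms of (0.4781 + 0.5219)^4.
P(M) = 0.4781^4 = 0.052249
P(M+2) = 4 × 0.4781^3 × 0.5219^1 = 0.228141
P(M+4) = 6 × 0.4781^2 × 0.5219^2 = 0.373563
P(M+6) = 4 × 0.4781^1 × 0.5219^3 = 0.271857
P(M+8) = 0.5219^4 = 0.074191
The M+4 peak is largest (0.373563); scaling to 100 gives 13.99 : 61.07 : 100.00 : 72.77 : 19.86.

13.99 : 61.07 : 100.00 : 72.77 : 19.86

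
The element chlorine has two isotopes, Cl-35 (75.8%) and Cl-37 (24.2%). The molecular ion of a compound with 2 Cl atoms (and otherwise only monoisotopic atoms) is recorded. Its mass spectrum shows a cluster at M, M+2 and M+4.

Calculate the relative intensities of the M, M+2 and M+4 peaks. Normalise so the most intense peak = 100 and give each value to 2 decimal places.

Expanding (0.758 + 0.242)^2:
P(M) = 0.758^2 = 0.574564
P(M+2) = 2 × 0.758^1 × 0.242^1 = 0.366872
P(M+4) = 0.242^2 = 0.058564
The M peak is largest (0.574564); scaling to 100 gives 100.00 : 63.85 : 10.19.

100.00 : 63.85 : 10.19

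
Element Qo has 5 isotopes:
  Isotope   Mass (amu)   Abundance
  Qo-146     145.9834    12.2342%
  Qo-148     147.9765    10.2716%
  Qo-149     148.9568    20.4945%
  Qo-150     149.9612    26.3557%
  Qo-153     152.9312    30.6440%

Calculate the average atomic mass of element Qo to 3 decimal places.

Average mass = Σ (abundance × isotope mass) = 0.122342 × 145.9834 + 0.102716 × 147.9765 + 0.204945 × 148.9568 + 0.263557 × 149.9612 + 0.306440 × 152.9312
= 17.85990 + 15.19955 + 30.52795 + 39.52332 + 46.86424 = 149.97496 amu

149.975 amu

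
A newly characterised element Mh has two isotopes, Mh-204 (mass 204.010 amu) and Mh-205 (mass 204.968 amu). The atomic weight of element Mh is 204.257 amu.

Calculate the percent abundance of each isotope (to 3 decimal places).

With x = fraction of Mh-204 (so Mh-205 is 1 − x):
204.010·x + 204.968·(1 − x) = 204.257
(204.010 − 204.968)·x = 204.257 − 204.968
x = -0.711 / -0.958 = 0.74217 → 74.217% Mh-204, 25.783% Mh-205.

Mh-204: 74.217%, Mh-205: 25.783%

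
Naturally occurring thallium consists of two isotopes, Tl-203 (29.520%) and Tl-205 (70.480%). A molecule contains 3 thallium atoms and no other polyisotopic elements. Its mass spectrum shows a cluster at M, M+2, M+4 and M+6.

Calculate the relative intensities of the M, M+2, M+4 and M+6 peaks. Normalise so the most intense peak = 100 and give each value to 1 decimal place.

The 3 Tl atoms are independent, so intensities follow the terms of (0.29520 + 0.70480)^3.
P(M) = 0.29520^3 = 0.025725
P(M+2) = 3 × 0.29520^2 × 0.70480^1 = 0.184255
P(M+4) = 3 × 0.29520^1 × 0.70480^2 = 0.439916
P(M+6) = 0.70480^3 = 0.350104
The M+4 peak is largest (0.439916); scaling to 100 gives 5.8 : 41.9 : 100.0 : 79.6.

5.8 : 41.9 : 100.0 : 79.6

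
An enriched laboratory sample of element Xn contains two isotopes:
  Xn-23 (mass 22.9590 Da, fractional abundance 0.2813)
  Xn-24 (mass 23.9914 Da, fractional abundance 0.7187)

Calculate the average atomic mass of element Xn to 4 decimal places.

The abundance-weighted mean is 0.2813 × 22.9590 + 0.7187 × 23.9914
= 6.45837 + 17.24262 = 23.70099 Da

23.7010 Da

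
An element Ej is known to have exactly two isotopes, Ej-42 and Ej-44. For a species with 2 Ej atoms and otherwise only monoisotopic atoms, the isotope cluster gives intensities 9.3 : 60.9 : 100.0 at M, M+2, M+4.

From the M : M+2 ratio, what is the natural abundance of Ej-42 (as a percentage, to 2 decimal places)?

Write p for the Ej-42 fraction. I(M+2)/I(M) = [C(2,1)·p^1·(1−p)] / p^2 = 2·(1−p)/p = 60.9/9.3 = 6.5484
(1−p)/p = 6.5484/2 = 3.2742  ⇒  p = 1/(1 + 3.2742) = 0.2340
Ej-42: 23.40%, Ej-44: 76.60%.

23.40%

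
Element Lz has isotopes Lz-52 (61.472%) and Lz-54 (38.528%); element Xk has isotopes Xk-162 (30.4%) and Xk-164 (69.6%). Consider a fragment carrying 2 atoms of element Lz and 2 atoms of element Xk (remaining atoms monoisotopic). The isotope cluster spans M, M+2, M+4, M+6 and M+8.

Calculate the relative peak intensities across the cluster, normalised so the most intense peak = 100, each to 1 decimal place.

8.8 : 51.3 : 100.0 : 73.6 : 18.1

Element Lz pattern (n=2): 0.37788068 : 0.47367864 : 0.14844068
Element Xk pattern (n=2): 0.092416 : 0.423168 : 0.484416
Convolve the two distributions (both contribute in 2-u steps):
  M: 0.37788068×0.092416 = 0.034922
  M+2: 0.37788068×0.423168 + 0.47367864×0.092416 = 0.203682
  M+4: 0.37788068×0.484416 + 0.47367864×0.423168 + 0.14844068×0.092416 = 0.397215
  M+6: 0.47367864×0.484416 + 0.14844068×0.423168 = 0.292273
  M+8: 0.14844068×0.484416 = 0.071907
Scale to base peak (0.397215) = 100: 8.8 : 51.3 : 100.0 : 73.6 : 18.1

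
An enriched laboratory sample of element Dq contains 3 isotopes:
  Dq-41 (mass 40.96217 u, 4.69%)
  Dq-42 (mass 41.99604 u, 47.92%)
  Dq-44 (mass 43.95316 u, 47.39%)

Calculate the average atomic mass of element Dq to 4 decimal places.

42.8750 u

Ar = Σ fᵢ·mᵢ = 0.0469 × 40.96217 + 0.4792 × 41.99604 + 0.4739 × 43.95316
= 1.921126 + 20.124502 + 20.829403 = 42.875031 u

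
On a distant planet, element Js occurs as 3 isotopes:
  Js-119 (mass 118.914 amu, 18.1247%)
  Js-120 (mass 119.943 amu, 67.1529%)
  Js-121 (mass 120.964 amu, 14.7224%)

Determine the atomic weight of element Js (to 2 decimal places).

Ar = Σ fᵢ·mᵢ = 0.181247 × 118.914 + 0.671529 × 119.943 + 0.147224 × 120.964
= 21.5528 + 80.5452 + 17.8088 = 119.9068 amu

119.91 amu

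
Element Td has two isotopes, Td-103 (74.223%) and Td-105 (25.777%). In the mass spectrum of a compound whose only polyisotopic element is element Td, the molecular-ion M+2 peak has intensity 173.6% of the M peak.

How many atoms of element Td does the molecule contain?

5

With n Td atoms, P(M+2)/P(M) = C(n,1)·p^(n−1)q / p^n = n·q/p = n · 0.25777/0.74223.
n = 1.736 × 0.74223/0.25777 = 5.00 ≈ 5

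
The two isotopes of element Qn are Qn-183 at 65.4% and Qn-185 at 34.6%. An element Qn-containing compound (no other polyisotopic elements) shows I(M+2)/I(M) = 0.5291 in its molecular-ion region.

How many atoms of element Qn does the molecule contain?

1

For n independent Qn atoms, I(M+2)/I(M) = n · (abundance Qn-185) / (abundance Qn-183) = n · 0.346/0.654.
n = 0.5291 × 0.654/0.346 = 1.00 ≈ 1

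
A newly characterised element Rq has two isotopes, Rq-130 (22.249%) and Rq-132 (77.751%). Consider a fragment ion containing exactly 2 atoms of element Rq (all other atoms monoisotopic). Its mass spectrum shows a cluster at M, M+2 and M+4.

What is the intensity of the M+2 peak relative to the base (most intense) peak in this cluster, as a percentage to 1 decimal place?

Term probabilities: M 0.0495, M+2 0.3460, M+4 0.6045. Base peak = M+4.
P(M+4) = C(2,2) × 0.22249^0 × 0.77751^2 = 1 × 1.0000 × 0.6045218 = 0.604522 (base)
P(M+2) = C(2,1) × 0.22249^1 × 0.77751^1 = 2 × 0.22249 × 0.77751 = 0.345976
Relative intensity = 0.345976 / 0.604522 × 100 = 57.2

57.2%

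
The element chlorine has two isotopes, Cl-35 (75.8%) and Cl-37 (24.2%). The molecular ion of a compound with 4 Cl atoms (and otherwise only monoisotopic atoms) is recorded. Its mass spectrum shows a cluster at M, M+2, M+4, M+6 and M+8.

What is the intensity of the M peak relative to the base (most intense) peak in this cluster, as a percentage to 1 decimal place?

Binomial terms of (0.758 + 0.242)^4: M 0.3301, M+2 0.4216, M+4 0.2019, M+6 0.0430, M+8 0.0034 → M+2 is the base peak.
P(M+2) = C(4,1) × 0.758^3 × 0.242^1 = 4 × 0.43551951 × 0.2420 = 0.421583 (base)
P(M) = C(4,0) × 0.758^4 × 0.242^0 = 1 × 0.33012379 × 1.0000 = 0.330124
Relative intensity = 0.330124 / 0.421583 × 100 = 78.3

78.3%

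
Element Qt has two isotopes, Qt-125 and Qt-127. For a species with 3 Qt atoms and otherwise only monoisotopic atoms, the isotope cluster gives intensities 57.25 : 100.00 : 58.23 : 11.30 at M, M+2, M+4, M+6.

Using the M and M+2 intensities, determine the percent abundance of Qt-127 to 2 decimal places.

If p is the fraction of Qt that is Qt-125, then I(M+2)/I(M) = [C(3,1)·p^2·(1−p)] / p^3 = 3·(1−p)/p = 100.00/57.25 = 1.7467
(1−p)/p = 1.7467/3 = 0.5822  ⇒  p = 1/(1 + 0.5822) = 0.6320
Qt-125: 63.20%, Qt-127: 36.80%.

36.80%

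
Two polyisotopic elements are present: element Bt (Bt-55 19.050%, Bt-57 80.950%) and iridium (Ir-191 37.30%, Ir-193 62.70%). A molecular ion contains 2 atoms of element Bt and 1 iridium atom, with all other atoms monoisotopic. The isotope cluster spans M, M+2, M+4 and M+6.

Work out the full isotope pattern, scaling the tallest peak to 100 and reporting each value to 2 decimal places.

3.09 : 31.47 : 100.00 : 93.85

Element Bt pattern (n=2): 0.03629025 : 0.3084195 : 0.65529025
Iridium pattern (n=1): 0.3730 : 0.6270
Convolve the two distributions (both contribute in 2-u steps):
  M: 0.03629025×0.3730 = 0.013536
  M+2: 0.03629025×0.6270 + 0.3084195×0.3730 = 0.137794
  M+4: 0.3084195×0.6270 + 0.65529025×0.3730 = 0.437802
  M+6: 0.65529025×0.6270 = 0.410867
Scale to base peak (0.437802) = 100: 3.09 : 31.47 : 100.00 : 93.85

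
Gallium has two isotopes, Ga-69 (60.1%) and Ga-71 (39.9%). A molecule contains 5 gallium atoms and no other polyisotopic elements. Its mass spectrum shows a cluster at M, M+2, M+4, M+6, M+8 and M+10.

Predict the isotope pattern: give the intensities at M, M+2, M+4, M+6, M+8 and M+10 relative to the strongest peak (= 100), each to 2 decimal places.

22.69 : 75.31 : 100.00 : 66.39 : 22.04 : 2.93

Expanding (0.601 + 0.399)^5:
P(M) = 0.601^5 = 0.078410
P(M+2) = 5 × 0.601^4 × 0.399^1 = 0.260280
P(M+4) = 10 × 0.601^3 × 0.399^2 = 0.345596
P(M+6) = 10 × 0.601^2 × 0.399^3 = 0.229439
P(M+8) = 5 × 0.601^1 × 0.399^4 = 0.076162
P(M+10) = 0.399^5 = 0.010113
The M+4 peak is largest (0.345596); scaling to 100 gives 22.69 : 75.31 : 100.00 : 66.39 : 22.04 : 2.93.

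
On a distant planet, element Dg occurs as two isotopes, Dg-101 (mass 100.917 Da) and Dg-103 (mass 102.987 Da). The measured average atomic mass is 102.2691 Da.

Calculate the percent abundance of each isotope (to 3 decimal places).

Dg-101: 34.681%, Dg-103: 65.319%

Writing the weighted mean with unknown fraction x of Dg-101:
100.917·x + 102.987·(1 − x) = 102.2691
(100.917 − 102.987)·x = 102.2691 − 102.987
x = -0.7179 / -2.070 = 0.34681 → 34.681% Dg-101, 65.319% Dg-103.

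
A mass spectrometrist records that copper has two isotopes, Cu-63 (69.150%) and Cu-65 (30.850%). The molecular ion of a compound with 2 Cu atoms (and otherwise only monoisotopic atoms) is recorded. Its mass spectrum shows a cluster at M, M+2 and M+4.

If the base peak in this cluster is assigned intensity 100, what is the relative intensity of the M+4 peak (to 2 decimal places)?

Term probabilities: M 0.4782, M+2 0.4267, M+4 0.0952. Base peak = M.
P(M) = C(2,0) × 0.69150^2 × 0.30850^0 = 1 × 0.47817225 × 1.0000 = 0.478172 (base)
P(M+4) = C(2,2) × 0.69150^0 × 0.30850^2 = 1 × 1.0000 × 0.09517225 = 0.095172
Relative intensity = 0.095172 / 0.478172 × 100 = 19.90

19.90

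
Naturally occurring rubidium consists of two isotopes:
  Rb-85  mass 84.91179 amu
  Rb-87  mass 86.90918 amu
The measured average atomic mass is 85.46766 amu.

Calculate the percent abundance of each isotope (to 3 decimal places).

Rb-85: 72.170%, Rb-87: 27.830%

With x = fraction of Rb-85 (so Rb-87 is 1 − x):
84.91179·x + 86.90918·(1 − x) = 85.46766
(84.91179 − 86.90918)·x = 85.46766 − 86.90918
x = -1.44152 / -1.99739 = 0.72170 → 72.170% Rb-85, 27.830% Rb-87.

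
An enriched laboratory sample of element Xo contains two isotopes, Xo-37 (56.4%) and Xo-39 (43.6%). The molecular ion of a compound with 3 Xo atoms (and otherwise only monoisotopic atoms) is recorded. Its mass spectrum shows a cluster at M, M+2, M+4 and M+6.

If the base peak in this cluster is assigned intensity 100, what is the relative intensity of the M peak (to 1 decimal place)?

43.1

Term probabilities: M 0.1794, M+2 0.4161, M+4 0.3216, M+6 0.0829. Base peak = M+2.
P(M+2) = C(3,1) × 0.564^2 × 0.436^1 = 3 × 0.318096 × 0.4360 = 0.416070 (base)
P(M) = C(3,0) × 0.564^3 × 0.436^0 = 1 × 0.17940614 × 1.0000 = 0.179406
Relative intensity = 0.179406 / 0.416070 × 100 = 43.1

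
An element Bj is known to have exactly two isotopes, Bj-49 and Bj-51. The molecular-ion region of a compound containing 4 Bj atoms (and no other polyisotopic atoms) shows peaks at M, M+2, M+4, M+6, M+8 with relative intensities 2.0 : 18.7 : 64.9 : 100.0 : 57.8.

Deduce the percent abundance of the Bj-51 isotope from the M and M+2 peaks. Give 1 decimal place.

70.0%

Write p for the Bj-49 fraction. I(M+2)/I(M) = [C(4,1)·p^3·(1−p)] / p^4 = 4·(1−p)/p = 18.7/2.0 = 9.3500
(1−p)/p = 9.3500/4 = 2.3375  ⇒  p = 1/(1 + 2.3375) = 0.2996
Bj-49: 30.0%, Bj-51: 70.0%.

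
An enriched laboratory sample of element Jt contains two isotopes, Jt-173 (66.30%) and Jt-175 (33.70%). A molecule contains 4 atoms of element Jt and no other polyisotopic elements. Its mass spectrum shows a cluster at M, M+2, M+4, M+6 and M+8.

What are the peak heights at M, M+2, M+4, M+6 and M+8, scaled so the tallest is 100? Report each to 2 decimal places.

49.18 : 100.00 : 76.24 : 25.84 : 3.28

Expanding (0.6630 + 0.3370)^4:
P(M) = 0.6630^4 = 0.193221
P(M+2) = 4 × 0.6630^3 × 0.3370^1 = 0.392853
P(M+4) = 6 × 0.6630^2 × 0.3370^2 = 0.299528
P(M+6) = 4 × 0.6630^1 × 0.3370^3 = 0.101499
P(M+8) = 0.3370^4 = 0.012898
The M+2 peak is largest (0.392853); scaling to 100 gives 49.18 : 100.00 : 76.24 : 25.84 : 3.28.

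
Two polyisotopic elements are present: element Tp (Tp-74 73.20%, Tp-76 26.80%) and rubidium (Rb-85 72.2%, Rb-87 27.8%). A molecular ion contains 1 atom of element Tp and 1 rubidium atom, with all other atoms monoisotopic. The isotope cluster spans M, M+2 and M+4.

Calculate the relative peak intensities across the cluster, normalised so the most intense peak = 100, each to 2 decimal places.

Element Tp pattern (n=1): 0.7320 : 0.2680
Rubidium pattern (n=1): 0.7220 : 0.2780
Convolve the two distributions (both contribute in 2-u steps):
  M: 0.7320×0.7220 = 0.528504
  M+2: 0.7320×0.2780 + 0.2680×0.7220 = 0.396992
  M+4: 0.2680×0.2780 = 0.074504
Scale to base peak (0.528504) = 100: 100.00 : 75.12 : 14.10

100.00 : 75.12 : 14.10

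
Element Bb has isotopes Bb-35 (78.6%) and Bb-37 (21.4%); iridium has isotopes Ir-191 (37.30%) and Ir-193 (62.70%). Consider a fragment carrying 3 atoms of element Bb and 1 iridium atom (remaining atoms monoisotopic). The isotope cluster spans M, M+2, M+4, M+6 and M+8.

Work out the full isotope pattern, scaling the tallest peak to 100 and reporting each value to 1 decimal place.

40.0 : 100.0 : 63.9 : 15.8 : 1.4

Element Bb pattern (n=3): 0.48558766 : 0.39662503 : 0.10798697 : 0.00980034
Iridium pattern (n=1): 0.3730 : 0.6270
Convolve the two distributions (both contribute in 2-u steps):
  M: 0.48558766×0.3730 = 0.181124
  M+2: 0.48558766×0.6270 + 0.39662503×0.3730 = 0.452405
  M+4: 0.39662503×0.6270 + 0.10798697×0.3730 = 0.288963
  M+6: 0.10798697×0.6270 + 0.00980034×0.3730 = 0.071363
  M+8: 0.00980034×0.6270 = 0.006145
Scale to base peak (0.452405) = 100: 40.0 : 100.0 : 63.9 : 15.8 : 1.4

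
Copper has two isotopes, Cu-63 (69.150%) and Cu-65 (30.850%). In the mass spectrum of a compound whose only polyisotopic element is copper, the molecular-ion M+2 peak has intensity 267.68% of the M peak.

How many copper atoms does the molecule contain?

6

The M+2/M ratio from n Cu atoms is n · q/p = n · 0.30850/0.69150.
n = 2.6768 × 0.69150/0.30850 = 6.00 ≈ 6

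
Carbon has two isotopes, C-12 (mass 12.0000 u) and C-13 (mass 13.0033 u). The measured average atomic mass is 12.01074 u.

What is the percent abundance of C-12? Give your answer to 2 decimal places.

98.93%

With x = fraction of C-12 (so C-13 is 1 − x):
12.0000·x + 13.0033·(1 − x) = 12.01074
(12.0000 − 13.0033)·x = 12.01074 − 13.0033
x = -0.99256 / -1.0033 = 0.98930 → 98.93% C-12, 1.07% C-13.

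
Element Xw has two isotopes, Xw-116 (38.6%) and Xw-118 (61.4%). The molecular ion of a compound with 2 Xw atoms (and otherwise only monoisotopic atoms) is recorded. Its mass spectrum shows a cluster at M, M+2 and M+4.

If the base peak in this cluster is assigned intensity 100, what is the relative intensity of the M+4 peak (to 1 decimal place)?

79.5

Term probabilities: M 0.1490, M+2 0.4740, M+4 0.3770. Base peak = M+2.
P(M+2) = C(2,1) × 0.386^1 × 0.614^1 = 2 × 0.3860 × 0.6140 = 0.474008 (base)
P(M+4) = C(2,2) × 0.386^0 × 0.614^2 = 1 × 1.0000 × 0.376996 = 0.376996
Relative intensity = 0.376996 / 0.474008 × 100 = 79.5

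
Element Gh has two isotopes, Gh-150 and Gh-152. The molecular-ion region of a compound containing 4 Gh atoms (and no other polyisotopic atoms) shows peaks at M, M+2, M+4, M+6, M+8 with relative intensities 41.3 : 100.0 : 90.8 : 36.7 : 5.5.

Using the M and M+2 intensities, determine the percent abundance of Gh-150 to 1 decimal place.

Let p = fractional abundance of Gh-150. I(M+2)/I(M) = [C(4,1)·p^3·(1−p)] / p^4 = 4·(1−p)/p = 100.0/41.3 = 2.4213
(1−p)/p = 2.4213/4 = 0.6053  ⇒  p = 1/(1 + 0.6053) = 0.6229
Gh-150: 62.3%, Gh-152: 37.7%.

62.3%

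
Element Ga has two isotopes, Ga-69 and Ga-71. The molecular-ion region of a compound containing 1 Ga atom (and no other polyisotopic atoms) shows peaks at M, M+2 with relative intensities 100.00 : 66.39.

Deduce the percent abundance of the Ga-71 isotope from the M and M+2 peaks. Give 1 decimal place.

39.9%

If p is the fraction of Ga that is Ga-69, then I(M+2)/I(M) = [C(1,1)·p^0·(1−p)] / p^1 = 1·(1−p)/p = 66.39/100.00 = 0.6639
(1−p)/p = 0.6639/1 = 0.6639  ⇒  p = 1/(1 + 0.6639) = 0.6010
Ga-69: 60.1%, Ga-71: 39.9%.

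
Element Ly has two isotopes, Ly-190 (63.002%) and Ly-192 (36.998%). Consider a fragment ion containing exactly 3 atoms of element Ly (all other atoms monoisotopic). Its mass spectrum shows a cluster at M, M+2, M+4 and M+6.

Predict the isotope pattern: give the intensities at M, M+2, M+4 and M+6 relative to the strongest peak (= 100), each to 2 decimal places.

Each Ly atom is independently Ly-190 (p = 0.63002) or Ly-192 (q = 0.36998); the cluster is the binomial expansion (p + q)^3.
P(M) = 0.63002^3 = 0.250071
P(M+2) = 3 × 0.63002^2 × 0.36998^1 = 0.440563
P(M+4) = 3 × 0.63002^1 × 0.36998^2 = 0.258721
P(M+6) = 0.36998^3 = 0.050645
The M+2 peak is largest (0.440563); scaling to 100 gives 56.76 : 100.00 : 58.73 : 11.50.

56.76 : 100.00 : 58.73 : 11.50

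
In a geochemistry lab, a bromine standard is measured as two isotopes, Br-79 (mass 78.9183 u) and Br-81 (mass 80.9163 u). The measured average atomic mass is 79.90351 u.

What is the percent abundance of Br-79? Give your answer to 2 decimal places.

With x = fraction of Br-79 (so Br-81 is 1 − x):
78.9183·x + 80.9163·(1 − x) = 79.90351
(78.9183 − 80.9163)·x = 79.90351 − 80.9163
x = -1.01279 / -1.9980 = 0.50690 → 50.69% Br-79, 49.31% Br-81.

50.69%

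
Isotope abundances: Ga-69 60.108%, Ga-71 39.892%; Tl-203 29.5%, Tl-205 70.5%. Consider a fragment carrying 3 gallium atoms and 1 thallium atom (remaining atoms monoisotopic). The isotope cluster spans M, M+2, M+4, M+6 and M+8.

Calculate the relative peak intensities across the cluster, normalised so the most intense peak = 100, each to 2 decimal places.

16.45 : 72.06 : 100.00 : 56.75 : 11.49

Gallium pattern (n=3): 0.2171685 : 0.432386 : 0.2869625 : 0.063483
Thallium pattern (n=1): 0.2950 : 0.7050
Convolve the two distributions (both contribute in 2-u steps):
  M: 0.2171685×0.2950 = 0.064065
  M+2: 0.2171685×0.7050 + 0.432386×0.2950 = 0.280658
  M+4: 0.432386×0.7050 + 0.2869625×0.2950 = 0.389486
  M+6: 0.2869625×0.7050 + 0.063483×0.2950 = 0.221036
  M+8: 0.063483×0.7050 = 0.044756
Scale to base peak (0.389486) = 100: 16.45 : 72.06 : 100.00 : 56.75 : 11.49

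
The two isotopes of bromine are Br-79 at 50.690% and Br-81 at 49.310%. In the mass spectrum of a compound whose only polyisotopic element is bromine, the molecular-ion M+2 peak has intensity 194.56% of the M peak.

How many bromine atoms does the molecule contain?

2

The M+2/M ratio from n Br atoms is n · q/p = n · 0.49310/0.50690.
n = 1.9456 × 0.50690/0.49310 = 2.00 ≈ 2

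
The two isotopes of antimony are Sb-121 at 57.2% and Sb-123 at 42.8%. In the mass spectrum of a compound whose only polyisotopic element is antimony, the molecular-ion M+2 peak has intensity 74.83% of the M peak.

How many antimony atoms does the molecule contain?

1

With n Sb atoms, P(M+2)/P(M) = C(n,1)·p^(n−1)q / p^n = n·q/p = n · 0.428/0.572.
n = 0.7483 × 0.572/0.428 = 1.00 ≈ 1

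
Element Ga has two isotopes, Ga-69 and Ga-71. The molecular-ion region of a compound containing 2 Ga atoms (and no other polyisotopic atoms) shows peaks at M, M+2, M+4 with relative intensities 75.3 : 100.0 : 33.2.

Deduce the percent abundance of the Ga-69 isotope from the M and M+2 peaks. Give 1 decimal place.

60.1%

Let p = fractional abundance of Ga-69. I(M+2)/I(M) = [C(2,1)·p^1·(1−p)] / p^2 = 2·(1−p)/p = 100.0/75.3 = 1.3280
(1−p)/p = 1.3280/2 = 0.6640  ⇒  p = 1/(1 + 0.6640) = 0.6010
Ga-69: 60.1%, Ga-71: 39.9%.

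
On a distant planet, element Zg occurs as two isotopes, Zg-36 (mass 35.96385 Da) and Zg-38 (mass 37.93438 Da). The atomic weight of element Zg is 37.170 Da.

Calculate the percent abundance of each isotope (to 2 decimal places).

Zg-36: 38.79%, Zg-38: 61.21%

Writing the weighted mean with unknown fraction x of Zg-36:
35.96385·x + 37.93438·(1 − x) = 37.170
(35.96385 − 37.93438)·x = 37.170 − 37.93438
x = -0.76438 / -1.97053 = 0.38791 → 38.79% Zg-36, 61.21% Zg-38.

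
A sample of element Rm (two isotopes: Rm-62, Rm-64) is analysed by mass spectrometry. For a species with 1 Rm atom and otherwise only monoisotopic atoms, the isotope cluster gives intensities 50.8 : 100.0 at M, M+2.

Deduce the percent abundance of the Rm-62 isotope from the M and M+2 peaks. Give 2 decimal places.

33.69%

Let p = fractional abundance of Rm-62. I(M+2)/I(M) = [C(1,1)·p^0·(1−p)] / p^1 = 1·(1−p)/p = 100.0/50.8 = 1.9685
(1−p)/p = 1.9685/1 = 1.9685  ⇒  p = 1/(1 + 1.9685) = 0.3369
Rm-62: 33.69%, Rm-64: 66.31%.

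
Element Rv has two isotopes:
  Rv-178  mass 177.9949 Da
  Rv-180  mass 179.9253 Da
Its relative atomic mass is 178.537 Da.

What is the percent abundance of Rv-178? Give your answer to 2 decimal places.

71.92%

Let x be the fractional abundance of Rv-178; then Rv-180 has abundance 1 − x.
177.9949·x + 179.9253·(1 − x) = 178.537
(177.9949 − 179.9253)·x = 178.537 − 179.9253
x = -1.3883 / -1.9304 = 0.71918 → 71.92% Rv-178, 28.08% Rv-180.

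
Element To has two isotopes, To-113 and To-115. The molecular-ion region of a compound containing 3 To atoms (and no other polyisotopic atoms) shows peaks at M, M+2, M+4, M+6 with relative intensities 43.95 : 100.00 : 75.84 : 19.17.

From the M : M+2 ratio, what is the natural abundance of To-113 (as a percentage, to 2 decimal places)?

Let p = fractional abundance of To-113. I(M+2)/I(M) = [C(3,1)·p^2·(1−p)] / p^3 = 3·(1−p)/p = 100.00/43.95 = 2.2753
(1−p)/p = 2.2753/3 = 0.7584  ⇒  p = 1/(1 + 0.7584) = 0.5687
To-113: 56.87%, To-115: 43.13%.

56.87%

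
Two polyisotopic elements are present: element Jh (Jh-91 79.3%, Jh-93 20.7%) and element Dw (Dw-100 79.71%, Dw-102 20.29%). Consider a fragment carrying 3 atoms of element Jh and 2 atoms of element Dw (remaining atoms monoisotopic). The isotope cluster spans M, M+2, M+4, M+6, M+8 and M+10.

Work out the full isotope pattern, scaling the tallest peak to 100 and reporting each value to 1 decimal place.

77.4 : 100.0 : 51.7 : 13.4 : 1.7 : 0.1

Element Jh pattern (n=3): 0.49867726 : 0.39051523 : 0.10193777 : 0.00886974
Element Dw pattern (n=2): 0.63536841 : 0.32346318 : 0.04116841
Convolve the two distributions (both contribute in 2-u steps):
  M: 0.49867726×0.63536841 = 0.316844
  M+2: 0.49867726×0.32346318 + 0.39051523×0.63536841 = 0.409425
  M+4: 0.49867726×0.04116841 + 0.39051523×0.32346318 + 0.10193777×0.63536841 = 0.211615
  M+6: 0.39051523×0.04116841 + 0.10193777×0.32346318 + 0.00886974×0.63536841 = 0.054686
  M+8: 0.10193777×0.04116841 + 0.00886974×0.32346318 = 0.007066
  M+10: 0.00886974×0.04116841 = 0.000365
Scale to base peak (0.409425) = 100: 77.4 : 100.0 : 51.7 : 13.4 : 1.7 : 0.1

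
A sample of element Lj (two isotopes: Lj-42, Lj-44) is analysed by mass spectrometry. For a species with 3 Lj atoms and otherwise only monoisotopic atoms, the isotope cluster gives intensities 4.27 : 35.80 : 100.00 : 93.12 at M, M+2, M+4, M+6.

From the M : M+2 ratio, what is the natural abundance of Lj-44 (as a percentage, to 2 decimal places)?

73.65%

If p is the fraction of Lj that is Lj-42, then I(M+2)/I(M) = [C(3,1)·p^2·(1−p)] / p^3 = 3·(1−p)/p = 35.80/4.27 = 8.3841
(1−p)/p = 8.3841/3 = 2.7947  ⇒  p = 1/(1 + 2.7947) = 0.2635
Lj-42: 26.35%, Lj-44: 73.65%.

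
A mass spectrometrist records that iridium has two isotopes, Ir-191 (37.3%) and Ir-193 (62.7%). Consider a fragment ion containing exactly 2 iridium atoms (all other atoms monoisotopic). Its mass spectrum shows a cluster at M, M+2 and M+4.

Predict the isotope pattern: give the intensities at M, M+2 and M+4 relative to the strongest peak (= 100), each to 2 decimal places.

Expanding (0.373 + 0.627)^2:
P(M) = 0.373^2 = 0.139129
P(M+2) = 2 × 0.373^1 × 0.627^1 = 0.467742
P(M+4) = 0.627^2 = 0.393129
The M+2 peak is largest (0.467742); scaling to 100 gives 29.74 : 100.00 : 84.05.

29.74 : 100.00 : 84.05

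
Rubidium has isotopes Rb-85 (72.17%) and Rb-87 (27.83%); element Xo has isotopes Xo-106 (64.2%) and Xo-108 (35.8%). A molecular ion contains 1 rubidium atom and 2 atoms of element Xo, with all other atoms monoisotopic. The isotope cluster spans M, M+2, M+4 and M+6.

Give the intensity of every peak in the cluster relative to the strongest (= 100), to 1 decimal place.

66.6 : 100.0 : 49.4 : 8.0

Rubidium pattern (n=1): 0.7217 : 0.2783
Element Xo pattern (n=2): 0.412164 : 0.459672 : 0.128164
Convolve the two distributions (both contribute in 2-u steps):
  M: 0.7217×0.412164 = 0.297459
  M+2: 0.7217×0.459672 + 0.2783×0.412164 = 0.446451
  M+4: 0.7217×0.128164 + 0.2783×0.459672 = 0.220423
  M+6: 0.2783×0.128164 = 0.035668
Scale to base peak (0.446451) = 100: 66.6 : 100.0 : 49.4 : 8.0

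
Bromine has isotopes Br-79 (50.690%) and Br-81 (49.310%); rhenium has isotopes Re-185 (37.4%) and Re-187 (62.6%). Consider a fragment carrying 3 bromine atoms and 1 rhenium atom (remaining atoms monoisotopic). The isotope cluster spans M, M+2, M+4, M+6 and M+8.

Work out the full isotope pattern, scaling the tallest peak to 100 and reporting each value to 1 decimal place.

Bromine pattern (n=3): 0.13024674 : 0.3801026 : 0.36975457 : 0.11989609
Rhenium pattern (n=1): 0.3740 : 0.6260
Convolve the two distributions (both contribute in 2-u steps):
  M: 0.13024674×0.3740 = 0.048712
  M+2: 0.13024674×0.6260 + 0.3801026×0.3740 = 0.223693
  M+4: 0.3801026×0.6260 + 0.36975457×0.3740 = 0.376232
  M+6: 0.36975457×0.6260 + 0.11989609×0.3740 = 0.276307
  M+8: 0.11989609×0.6260 = 0.075055
Scale to base peak (0.376232) = 100: 12.9 : 59.5 : 100.0 : 73.4 : 19.9

12.9 : 59.5 : 100.0 : 73.4 : 19.9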